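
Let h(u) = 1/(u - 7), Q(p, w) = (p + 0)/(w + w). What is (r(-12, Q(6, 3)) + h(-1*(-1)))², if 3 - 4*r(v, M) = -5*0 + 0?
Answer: 49/144 ≈ 0.34028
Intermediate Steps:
Q(p, w) = p/(2*w) (Q(p, w) = p/((2*w)) = p*(1/(2*w)) = p/(2*w))
r(v, M) = ¾ (r(v, M) = ¾ - (-5*0 + 0)/4 = ¾ - (0 + 0)/4 = ¾ - ¼*0 = ¾ + 0 = ¾)
h(u) = 1/(-7 + u)
(r(-12, Q(6, 3)) + h(-1*(-1)))² = (¾ + 1/(-7 - 1*(-1)))² = (¾ + 1/(-7 + 1))² = (¾ + 1/(-6))² = (¾ - ⅙)² = (7/12)² = 49/144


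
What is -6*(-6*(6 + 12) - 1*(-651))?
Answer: -3258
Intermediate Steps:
-6*(-6*(6 + 12) - 1*(-651)) = -6*(-6*18 + 651) = -6*(-108 + 651) = -6*543 = -3258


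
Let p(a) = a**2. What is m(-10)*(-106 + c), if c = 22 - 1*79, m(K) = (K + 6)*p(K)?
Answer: 65200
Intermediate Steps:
m(K) = K**2*(6 + K) (m(K) = (K + 6)*K**2 = (6 + K)*K**2 = K**2*(6 + K))
c = -57 (c = 22 - 79 = -57)
m(-10)*(-106 + c) = ((-10)**2*(6 - 10))*(-106 - 57) = (100*(-4))*(-163) = -400*(-163) = 65200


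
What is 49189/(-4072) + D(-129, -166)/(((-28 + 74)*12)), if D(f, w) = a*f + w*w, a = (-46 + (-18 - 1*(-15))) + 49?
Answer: 10631963/280968 ≈ 37.840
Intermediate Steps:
a = 0 (a = (-46 + (-18 + 15)) + 49 = (-46 - 3) + 49 = -49 + 49 = 0)
D(f, w) = w² (D(f, w) = 0*f + w*w = 0 + w² = w²)
49189/(-4072) + D(-129, -166)/(((-28 + 74)*12)) = 49189/(-4072) + (-166)²/(((-28 + 74)*12)) = 49189*(-1/4072) + 27556/((46*12)) = -49189/4072 + 27556/552 = -49189/4072 + 27556*(1/552) = -49189/4072 + 6889/138 = 10631963/280968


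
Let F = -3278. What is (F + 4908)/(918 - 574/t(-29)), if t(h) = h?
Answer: 23635/13598 ≈ 1.7381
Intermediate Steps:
(F + 4908)/(918 - 574/t(-29)) = (-3278 + 4908)/(918 - 574/(-29)) = 1630/(918 - 574*(-1/29)) = 1630/(918 + 574/29) = 1630/(27196/29) = 1630*(29/27196) = 23635/13598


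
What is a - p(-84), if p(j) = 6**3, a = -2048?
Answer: -2264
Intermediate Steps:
p(j) = 216
a - p(-84) = -2048 - 1*216 = -2048 - 216 = -2264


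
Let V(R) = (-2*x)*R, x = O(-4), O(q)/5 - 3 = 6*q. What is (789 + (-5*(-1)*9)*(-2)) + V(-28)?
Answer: -5181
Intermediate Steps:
O(q) = 15 + 30*q (O(q) = 15 + 5*(6*q) = 15 + 30*q)
x = -105 (x = 15 + 30*(-4) = 15 - 120 = -105)
V(R) = 210*R (V(R) = (-2*(-105))*R = 210*R)
(789 + (-5*(-1)*9)*(-2)) + V(-28) = (789 + (-5*(-1)*9)*(-2)) + 210*(-28) = (789 + (5*9)*(-2)) - 5880 = (789 + 45*(-2)) - 5880 = (789 - 90) - 5880 = 699 - 5880 = -5181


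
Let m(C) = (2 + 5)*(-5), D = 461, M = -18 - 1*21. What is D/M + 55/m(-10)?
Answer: -3656/273 ≈ -13.392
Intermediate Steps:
M = -39 (M = -18 - 21 = -39)
m(C) = -35 (m(C) = 7*(-5) = -35)
D/M + 55/m(-10) = 461/(-39) + 55/(-35) = 461*(-1/39) + 55*(-1/35) = -461/39 - 11/7 = -3656/273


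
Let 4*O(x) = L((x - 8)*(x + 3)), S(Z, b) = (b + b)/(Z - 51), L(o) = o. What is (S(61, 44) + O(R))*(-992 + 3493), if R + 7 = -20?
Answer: 2736094/5 ≈ 5.4722e+5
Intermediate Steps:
R = -27 (R = -7 - 20 = -27)
S(Z, b) = 2*b/(-51 + Z) (S(Z, b) = (2*b)/(-51 + Z) = 2*b/(-51 + Z))
O(x) = (-8 + x)*(3 + x)/4 (O(x) = ((x - 8)*(x + 3))/4 = ((-8 + x)*(3 + x))/4 = (-8 + x)*(3 + x)/4)
(S(61, 44) + O(R))*(-992 + 3493) = (2*44/(-51 + 61) + (-6 - 5/4*(-27) + (1/4)*(-27)**2))*(-992 + 3493) = (2*44/10 + (-6 + 135/4 + (1/4)*729))*2501 = (2*44*(1/10) + (-6 + 135/4 + 729/4))*2501 = (44/5 + 210)*2501 = (1094/5)*2501 = 2736094/5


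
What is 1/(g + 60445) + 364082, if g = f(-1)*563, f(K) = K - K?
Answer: 22006936491/60445 ≈ 3.6408e+5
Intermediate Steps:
f(K) = 0
g = 0 (g = 0*563 = 0)
1/(g + 60445) + 364082 = 1/(0 + 60445) + 364082 = 1/60445 + 364082 = 22006936491/60445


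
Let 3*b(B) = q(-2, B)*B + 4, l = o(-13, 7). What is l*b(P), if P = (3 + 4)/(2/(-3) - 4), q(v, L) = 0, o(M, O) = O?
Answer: 28/3 ≈ 9.3333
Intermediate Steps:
l = 7
P = -3/2 (P = 7/(2*(-⅓) - 4) = 7/(-⅔ - 4) = 7/(-14/3) = 7*(-3/14) = -3/2 ≈ -1.5000)
b(B) = 4/3 (b(B) = (0*B + 4)/3 = (0 + 4)/3 = (⅓)*4 = 4/3)
l*b(P) = 7*(4/3) = 28/3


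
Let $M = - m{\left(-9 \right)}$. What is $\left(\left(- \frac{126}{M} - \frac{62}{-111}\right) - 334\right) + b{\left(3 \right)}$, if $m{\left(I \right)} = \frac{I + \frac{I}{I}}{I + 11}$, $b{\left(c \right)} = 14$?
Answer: $- \frac{77909}{222} \approx -350.94$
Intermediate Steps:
$m{\left(I \right)} = \frac{1 + I}{11 + I}$ ($m{\left(I \right)} = \frac{I + 1}{11 + I} = \frac{1 + I}{11 + I}$)
$M = 4$ ($M = - \frac{1 - 9}{11 - 9} = - \frac{-8}{2} = \left(-1\right) \left(-4\right) = 4$)
$\left(\left(- \frac{126}{M} - \frac{62}{-111}\right) - 334\right) + b{\left(3 \right)} = \left(\left(- \frac{126}{4} - \frac{62}{-111}\right) - 334\right) + 14 = \left(\left(\left(-126\right) \frac{1}{4} - - \frac{62}{111}\right) - 334\right) + 14 = \left(\left(- \frac{63}{2} + \frac{62}{111}\right) - 334\right) + 14 = \left(- \frac{6869}{222} - 334\right) + 14 = - \frac{81017}{222} + 14 = - \frac{77909}{222}$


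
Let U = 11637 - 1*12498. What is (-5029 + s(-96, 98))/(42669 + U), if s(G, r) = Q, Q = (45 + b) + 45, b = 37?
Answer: -817/6968 ≈ -0.11725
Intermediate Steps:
Q = 127 (Q = (45 + 37) + 45 = 82 + 45 = 127)
U = -861 (U = 11637 - 12498 = -861)
s(G, r) = 127
(-5029 + s(-96, 98))/(42669 + U) = (-5029 + 127)/(42669 - 861) = -4902/41808 = -4902*1/41808 = -817/6968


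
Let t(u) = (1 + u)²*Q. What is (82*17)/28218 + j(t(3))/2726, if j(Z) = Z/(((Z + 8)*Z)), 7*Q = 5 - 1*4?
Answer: 45633449/923067216 ≈ 0.049437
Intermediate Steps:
Q = ⅐ (Q = (5 - 1*4)/7 = (5 - 4)/7 = (⅐)*1 = ⅐ ≈ 0.14286)
t(u) = (1 + u)²/7 (t(u) = (1 + u)²*(⅐) = (1 + u)²/7)
j(Z) = 1/(8 + Z) (j(Z) = Z/(((8 + Z)*Z)) = Z/((Z*(8 + Z))) = Z*(1/(Z*(8 + Z))) = 1/(8 + Z))
(82*17)/28218 + j(t(3))/2726 = (82*17)/28218 + 1/((8 + (1 + 3)²/7)*2726) = 1394*(1/28218) + (1/2726)/(8 + (⅐)*4²) = 697/14109 + (1/2726)/(8 + (⅐)*16) = 697/14109 + (1/2726)/(8 + 16/7) = 697/14109 + (1/2726)/(72/7) = 697/14109 + (7/72)*(1/2726) = 697/14109 + 7/196272 = 45633449/923067216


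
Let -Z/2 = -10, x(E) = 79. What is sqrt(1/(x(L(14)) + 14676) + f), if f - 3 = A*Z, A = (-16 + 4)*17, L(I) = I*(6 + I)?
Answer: I*sqrt(887603757170)/14755 ≈ 63.851*I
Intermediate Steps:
A = -204 (A = -12*17 = -204)
Z = 20 (Z = -2*(-10) = 20)
f = -4077 (f = 3 - 204*20 = 3 - 4080 = -4077)
sqrt(1/(x(L(14)) + 14676) + f) = sqrt(1/(79 + 14676) - 4077) = sqrt(1/14755 - 4077) = sqrt(-60156134/14755) = I*sqrt(887603757170)/14755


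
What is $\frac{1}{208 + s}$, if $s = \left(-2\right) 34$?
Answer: $\frac{1}{140} \approx 0.0071429$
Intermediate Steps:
$s = -68$
$\frac{1}{208 + s} = \frac{1}{208 - 68} = \frac{1}{140}$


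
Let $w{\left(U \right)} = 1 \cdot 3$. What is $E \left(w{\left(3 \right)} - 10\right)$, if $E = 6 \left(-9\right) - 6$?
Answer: $420$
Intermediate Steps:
$E = -60$ ($E = -54 - 6 = -60$)
$w{\left(U \right)} = 3$
$E \left(w{\left(3 \right)} - 10\right) = - 60 \left(3 - 10\right) = \left(-60\right) \left(-7\right) = 420$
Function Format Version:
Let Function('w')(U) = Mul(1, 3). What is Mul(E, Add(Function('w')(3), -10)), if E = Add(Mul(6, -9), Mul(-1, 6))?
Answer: 420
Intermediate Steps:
E = -60 (E = Add(-54, -6) = -60)
Function('w')(U) = 3
Mul(E, Add(Function('w')(3), -10)) = Mul(-60, Add(3, -10)) = Mul(-60, -7) = 420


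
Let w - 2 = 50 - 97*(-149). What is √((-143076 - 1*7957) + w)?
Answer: 4*I*√8533 ≈ 369.5*I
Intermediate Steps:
w = 14505 (w = 2 + (50 - 97*(-149)) = 2 + (50 + 14453) = 2 + 14503 = 14505)
√((-143076 - 1*7957) + w) = √((-143076 - 1*7957) + 14505) = √((-143076 - 7957) + 14505) = √(-151033 + 14505) = √(-136528) = 4*I*√8533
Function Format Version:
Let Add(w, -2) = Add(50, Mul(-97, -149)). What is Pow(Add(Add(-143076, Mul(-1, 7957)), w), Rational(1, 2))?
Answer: Mul(4, I, Pow(8533, Rational(1, 2))) ≈ Mul(369.50, I)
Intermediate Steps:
w = 14505 (w = Add(2, Add(50, Mul(-97, -149))) = Add(2, Add(50, 14453)) = Add(2, 14503) = 14505)
Pow(Add(Add(-143076, Mul(-1, 7957)), w), Rational(1, 2)) = Pow(Add(Add(-143076, Mul(-1, 7957)), 14505), Rational(1, 2)) = Pow(Add(Add(-143076, -7957), 14505), Rational(1, 2)) = Pow(Add(-151033, 14505), Rational(1, 2)) = Pow(-136528, Rational(1, 2)) = Mul(4, I, Pow(8533, Rational(1, 2)))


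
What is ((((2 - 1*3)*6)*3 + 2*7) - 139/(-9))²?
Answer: 10609/81 ≈ 130.98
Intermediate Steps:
((((2 - 1*3)*6)*3 + 2*7) - 139/(-9))² = ((((2 - 3)*6)*3 + 14) - 139*(-⅑))² = ((-1*6*3 + 14) + 139/9)² = ((-6*3 + 14) + 139/9)² = ((-18 + 14) + 139/9)² = (-4 + 139/9)² = (103/9)² = 10609/81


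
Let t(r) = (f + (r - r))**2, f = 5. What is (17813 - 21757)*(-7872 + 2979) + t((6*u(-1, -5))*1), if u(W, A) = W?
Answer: 19298017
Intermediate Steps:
t(r) = 25 (t(r) = (5 + (r - r))**2 = (5 + 0)**2 = 5**2 = 25)
(17813 - 21757)*(-7872 + 2979) + t((6*u(-1, -5))*1) = (17813 - 21757)*(-7872 + 2979) + 25 = -3944*(-4893) + 25 = 19297992 + 25 = 19298017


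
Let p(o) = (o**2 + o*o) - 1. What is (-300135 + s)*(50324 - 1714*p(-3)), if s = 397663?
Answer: 2066228208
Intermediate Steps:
p(o) = -1 + 2*o**2 (p(o) = (o**2 + o**2) - 1 = 2*o**2 - 1 = -1 + 2*o**2)
(-300135 + s)*(50324 - 1714*p(-3)) = (-300135 + 397663)*(50324 - 1714*(-1 + 2*(-3)**2)) = 97528*(50324 - 1714*(-1 + 2*9)) = 97528*(50324 - 1714*(-1 + 18)) = 97528*(50324 - 1714*17) = 97528*(50324 - 29138) = 97528*21186 = 2066228208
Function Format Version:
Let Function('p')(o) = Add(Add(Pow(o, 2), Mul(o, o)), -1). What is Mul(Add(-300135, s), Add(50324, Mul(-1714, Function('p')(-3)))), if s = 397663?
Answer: 2066228208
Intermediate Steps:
Function('p')(o) = Add(-1, Mul(2, Pow(o, 2))) (Function('p')(o) = Add(Add(Pow(o, 2), Pow(o, 2)), -1) = Add(Mul(2, Pow(o, 2)), -1) = Add(-1, Mul(2, Pow(o, 2))))
Mul(Add(-300135, s), Add(50324, Mul(-1714, Function('p')(-3)))) = Mul(Add(-300135, 397663), Add(50324, Mul(-1714, Add(-1, Mul(2, Pow(-3, 2)))))) = Mul(97528, Add(50324, Mul(-1714, Add(-1, Mul(2, 9))))) = Mul(97528, Add(50324, Mul(-1714, Add(-1, 18)))) = Mul(97528, Add(50324, Mul(-1714, 17))) = Mul(97528, Add(50324, -29138)) = Mul(97528, 21186) = 2066228208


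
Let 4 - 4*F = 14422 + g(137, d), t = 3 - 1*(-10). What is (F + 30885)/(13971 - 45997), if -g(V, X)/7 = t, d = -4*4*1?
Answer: -109213/128104 ≈ -0.85253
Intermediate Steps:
d = -16 (d = -16*1 = -16)
t = 13 (t = 3 + 10 = 13)
g(V, X) = -91 (g(V, X) = -7*13 = -91)
F = -14327/4 (F = 1 - (14422 - 91)/4 = 1 - ¼*14331 = 1 - 14331/4 = -14327/4 ≈ -3581.8)
(F + 30885)/(13971 - 45997) = (-14327/4 + 30885)/(13971 - 45997) = (109213/4)/(-32026) = (109213/4)*(-1/32026) = -109213/128104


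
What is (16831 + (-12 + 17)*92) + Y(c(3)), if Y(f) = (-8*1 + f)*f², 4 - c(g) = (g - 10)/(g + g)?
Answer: 3718519/216 ≈ 17215.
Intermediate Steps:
c(g) = 4 - (-10 + g)/(2*g) (c(g) = 4 - (g - 10)/(g + g) = 4 - (-10 + g)/(2*g))
Y(f) = f²*(-8 + f) (Y(f) = (-8 + f)*f² = f²*(-8 + f))
(16831 + (-12 + 17)*92) + Y(c(3)) = (16831 + (-12 + 17)*92) + (7/2 + 5/3)²*(-8 + (7/2 + 5/3)) = (16831 + 5*92) + (7/2 + 5*(⅓))²*(-8 + (7/2 + 5*(⅓))) = (16831 + 460) + (7/2 + 5/3)²*(-8 + (7/2 + 5/3)) = 17291 + (31/6)²*(-8 + 31/6) = 17291 + (961/36)*(-17/6) = 17291 - 16337/216 = 3718519/216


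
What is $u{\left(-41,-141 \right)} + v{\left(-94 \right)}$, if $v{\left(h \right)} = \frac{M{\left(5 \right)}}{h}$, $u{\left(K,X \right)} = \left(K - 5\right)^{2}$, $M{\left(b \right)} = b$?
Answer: $\frac{198899}{94} \approx 2115.9$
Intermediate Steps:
$u{\left(K,X \right)} = \left(-5 + K\right)^{2}$
$v{\left(h \right)} = \frac{5}{h}$
$u{\left(-41,-141 \right)} + v{\left(-94 \right)} = \left(-5 - 41\right)^{2} + \frac{5}{-94} = \left(-46\right)^{2} + 5 \left(- \frac{1}{94}\right) = 2116 - \frac{5}{94} = \frac{198899}{94}$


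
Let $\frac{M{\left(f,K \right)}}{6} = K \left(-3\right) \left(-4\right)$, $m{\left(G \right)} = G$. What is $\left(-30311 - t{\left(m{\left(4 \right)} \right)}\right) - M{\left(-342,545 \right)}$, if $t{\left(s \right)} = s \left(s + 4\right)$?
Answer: $-69583$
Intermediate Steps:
$t{\left(s \right)} = s \left(4 + s\right)$
$M{\left(f,K \right)} = 72 K$ ($M{\left(f,K \right)} = 6 K \left(-3\right) \left(-4\right) = 6 - 3 K \left(-4\right) = 6 \cdot 12 K = 72 K$)
$\left(-30311 - t{\left(m{\left(4 \right)} \right)}\right) - M{\left(-342,545 \right)} = \left(-30311 - 4 \left(4 + 4\right)\right) - 72 \cdot 545 = \left(-30311 - 4 \cdot 8\right) - 39240 = \left(-30311 - 32\right) - 39240 = -30343 - 39240 = -69583$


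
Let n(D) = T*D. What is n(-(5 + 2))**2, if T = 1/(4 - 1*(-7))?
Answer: 49/121 ≈ 0.40496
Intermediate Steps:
T = 1/11 (T = 1/(4 + 7) = 1/11 ≈ 0.090909)
n(D) = D/11
n(-(5 + 2))**2 = ((-(5 + 2))/11)**2 = ((-1*7)/11)**2 = ((1/11)*(-7))**2 = (-7/11)**2 = 49/121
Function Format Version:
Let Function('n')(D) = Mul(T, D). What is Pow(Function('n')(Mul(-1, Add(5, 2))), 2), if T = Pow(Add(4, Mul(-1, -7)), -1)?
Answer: Rational(49, 121) ≈ 0.40496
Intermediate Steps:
T = Rational(1, 11) (T = Pow(Add(4, 7), -1) = Pow(11, -1) = Rational(1, 11) ≈ 0.090909)
Function('n')(D) = Mul(Rational(1, 11), D)
Pow(Function('n')(Mul(-1, Add(5, 2))), 2) = Pow(Mul(Rational(1, 11), Mul(-1, Add(5, 2))), 2) = Pow(Mul(Rational(1, 11), Mul(-1, 7)), 2) = Pow(Mul(Rational(1, 11), -7), 2) = Pow(Rational(-7, 11), 2) = Rational(49, 121)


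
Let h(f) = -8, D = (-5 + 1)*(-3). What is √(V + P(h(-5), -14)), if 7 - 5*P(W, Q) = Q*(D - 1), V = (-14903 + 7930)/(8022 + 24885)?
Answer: √865974359670/164535 ≈ 5.6558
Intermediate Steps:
D = 12 (D = -4*(-3) = 12)
V = -6973/32907 ≈ -0.21190
P(W, Q) = 7/5 - 11*Q/5 (P(W, Q) = 7/5 - Q*(12 - 1)/5 = 7/5 - Q*11/5 = 7/5 - 11*Q/5)
√(V + P(h(-5), -14)) = √(-6973/32907 + (7/5 - 11/5*(-14))) = √(-6973/32907 + (7/5 + 154/5)) = √(-6973/32907 + 161/5) = √(5263162/164535) = √865974359670/164535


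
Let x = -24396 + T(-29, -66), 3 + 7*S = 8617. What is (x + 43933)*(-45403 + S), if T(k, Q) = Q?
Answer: -6020569497/7 ≈ -8.6008e+8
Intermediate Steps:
S = 8614/7 (S = -3/7 + (⅐)*8617 = -3/7 + 1231 = 8614/7 ≈ 1230.6)
x = -24462 (x = -24396 - 66 = -24462)
(x + 43933)*(-45403 + S) = (-24462 + 43933)*(-45403 + 8614/7) = 19471*(-309207/7) = -6020569497/7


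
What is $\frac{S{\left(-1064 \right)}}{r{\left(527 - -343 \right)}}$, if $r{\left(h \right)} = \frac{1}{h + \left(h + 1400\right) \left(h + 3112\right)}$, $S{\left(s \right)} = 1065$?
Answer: $9627610650$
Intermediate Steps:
$r{\left(h \right)} = \frac{1}{h + \left(1400 + h\right) \left(3112 + h\right)}$
$\frac{S{\left(-1064 \right)}}{r{\left(527 - -343 \right)}} = \frac{1065}{\frac{1}{4356800 + \left(527 - -343\right)^{2} + 4513 \left(527 - -343\right)}} = \frac{1065}{\frac{1}{4356800 + \left(527 + 343\right)^{2} + 4513 \left(527 + 343\right)}} = \frac{1065}{\frac{1}{4356800 + 870^{2} + 4513 \cdot 870}} = \frac{1065}{\frac{1}{4356800 + 756900 + 3926310}} = \frac{1065}{\frac{1}{9040010}} = 1065 \frac{1}{\frac{1}{9040010}} = 1065 \cdot 9040010 = 9627610650$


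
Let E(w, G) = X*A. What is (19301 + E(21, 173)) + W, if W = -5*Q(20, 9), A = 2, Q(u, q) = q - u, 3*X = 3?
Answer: 19358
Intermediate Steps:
X = 1 (X = (1/3)*3 = 1)
E(w, G) = 2 (E(w, G) = 1*2 = 2)
W = 55 (W = -5*(9 - 1*20) = -5*(9 - 20) = -5*(-11) = 55)
(19301 + E(21, 173)) + W = (19301 + 2) + 55 = 19303 + 55 = 19358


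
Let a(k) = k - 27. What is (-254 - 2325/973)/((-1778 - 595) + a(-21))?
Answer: 249467/2355633 ≈ 0.10590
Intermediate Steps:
a(k) = -27 + k
(-254 - 2325/973)/((-1778 - 595) + a(-21)) = (-254 - 2325/973)/((-1778 - 595) + (-27 - 21)) = (-254 - 2325*1/973)/(-2373 - 48) = (-254 - 2325/973)/(-2421) = -249467/973*(-1/2421) = 249467/2355633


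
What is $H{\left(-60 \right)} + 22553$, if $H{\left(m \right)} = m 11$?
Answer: $21893$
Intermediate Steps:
$H{\left(m \right)} = 11 m$
$H{\left(-60 \right)} + 22553 = 11 \left(-60\right) + 22553 = -660 + 22553 = 21893$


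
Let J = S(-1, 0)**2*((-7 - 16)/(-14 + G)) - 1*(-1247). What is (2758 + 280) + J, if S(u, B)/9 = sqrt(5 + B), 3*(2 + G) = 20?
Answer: 147925/28 ≈ 5283.0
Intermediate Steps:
G = 14/3 (G = -2 + (1/3)*20 = -2 + 20/3 = 14/3 ≈ 4.6667)
S(u, B) = 9*sqrt(5 + B)
J = 62861/28 (J = (9*sqrt(5 + 0))**2*((-7 - 16)/(-14 + 14/3)) - 1*(-1247) = (9*sqrt(5))**2*(-23/(-28/3)) + 1247 = 405*(-23*(-3/28)) + 1247 = 405*(69/28) + 1247 = 27945/28 + 1247 = 62861/28 ≈ 2245.0)
(2758 + 280) + J = (2758 + 280) + 62861/28 = 3038 + 62861/28 = 147925/28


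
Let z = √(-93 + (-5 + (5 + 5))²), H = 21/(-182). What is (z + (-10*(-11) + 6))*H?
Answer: -174/13 - 3*I*√17/13 ≈ -13.385 - 0.95149*I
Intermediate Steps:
H = -3/26 (H = 21*(-1/182) = -3/26 ≈ -0.11538)
z = 2*I*√17 (z = √(-93 + (-5 + 10)²) = √(-93 + 5²) = √(-93 + 25) = √(-68) = 2*I*√17 ≈ 8.2462*I)
(z + (-10*(-11) + 6))*H = (2*I*√17 + (-10*(-11) + 6))*(-3/26) = (2*I*√17 + (110 + 6))*(-3/26) = (2*I*√17 + 116)*(-3/26) = (116 + 2*I*√17)*(-3/26) = -174/13 - 3*I*√17/13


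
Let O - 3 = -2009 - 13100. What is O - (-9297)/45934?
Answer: -693869707/45934 ≈ -15106.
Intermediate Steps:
O = -15106 (O = 3 + (-2009 - 13100) = 3 - 15109 = -15106)
O - (-9297)/45934 = -15106 - (-9297)/45934 = -15106 - 1*(-9297/45934) = -15106 + 9297/45934 = -693869707/45934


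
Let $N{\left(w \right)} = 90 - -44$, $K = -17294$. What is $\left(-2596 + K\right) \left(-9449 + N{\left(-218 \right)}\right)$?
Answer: $185275350$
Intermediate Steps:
$N{\left(w \right)} = 134$ ($N{\left(w \right)} = 90 + 44 = 134$)
$\left(-2596 + K\right) \left(-9449 + N{\left(-218 \right)}\right) = \left(-2596 - 17294\right) \left(-9449 + 134\right) = \left(-19890\right) \left(-9315\right) = 185275350$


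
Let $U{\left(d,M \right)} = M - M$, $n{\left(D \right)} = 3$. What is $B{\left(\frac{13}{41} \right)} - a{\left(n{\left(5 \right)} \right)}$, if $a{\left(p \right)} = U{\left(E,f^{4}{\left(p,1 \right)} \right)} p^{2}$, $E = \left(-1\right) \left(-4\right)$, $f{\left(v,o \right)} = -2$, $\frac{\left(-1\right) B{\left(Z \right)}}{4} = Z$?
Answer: $- \frac{52}{41} \approx -1.2683$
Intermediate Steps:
$B{\left(Z \right)} = - 4 Z$
$E = 4$
$U{\left(d,M \right)} = 0$
$a{\left(p \right)} = 0$ ($a{\left(p \right)} = 0 p^{2} = 0$)
$B{\left(\frac{13}{41} \right)} - a{\left(n{\left(5 \right)} \right)} = - 4 \cdot \frac{13}{41} - 0 = - 4 \cdot 13 \cdot \frac{1}{41} + 0 = \left(-4\right) \frac{13}{41} + 0 = - \frac{52}{41} + 0 = - \frac{52}{41}$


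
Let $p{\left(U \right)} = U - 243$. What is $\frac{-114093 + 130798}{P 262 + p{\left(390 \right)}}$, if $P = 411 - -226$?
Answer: $\frac{16705}{167041} \approx 0.10001$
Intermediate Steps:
$P = 637$ ($P = 411 + 226 = 637$)
$p{\left(U \right)} = -243 + U$
$\frac{-114093 + 130798}{P 262 + p{\left(390 \right)}} = \frac{-114093 + 130798}{637 \cdot 262 + \left(-243 + 390\right)} = \frac{16705}{166894 + 147} = \frac{16705}{167041}$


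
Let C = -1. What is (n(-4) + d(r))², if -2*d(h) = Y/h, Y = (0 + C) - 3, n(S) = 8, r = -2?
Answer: 49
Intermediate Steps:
Y = -4 (Y = (0 - 1) - 3 = -1 - 3 = -4)
d(h) = 2/h (d(h) = -(-2)/h = 2/h)
(n(-4) + d(r))² = (8 + 2/(-2))² = (8 + 2*(-½))² = (8 - 1)² = 7² = 49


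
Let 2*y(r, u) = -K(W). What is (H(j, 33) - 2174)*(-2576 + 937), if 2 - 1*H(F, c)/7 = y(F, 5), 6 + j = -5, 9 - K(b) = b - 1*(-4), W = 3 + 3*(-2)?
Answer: 3494348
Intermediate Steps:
W = -3 (W = 3 - 6 = -3)
K(b) = 5 - b (K(b) = 9 - (b - 1*(-4)) = 9 - (b + 4) = 9 - (4 + b) = 9 + (-4 - b) = 5 - b)
y(r, u) = -4 (y(r, u) = (-(5 - 1*(-3)))/2 = (-(5 + 3))/2 = (-1*8)/2 = (1/2)*(-8) = -4)
j = -11 (j = -6 - 5 = -11)
H(F, c) = 42 (H(F, c) = 14 - 7*(-4) = 14 + 28 = 42)
(H(j, 33) - 2174)*(-2576 + 937) = (42 - 2174)*(-2576 + 937) = -2132*(-1639) = 3494348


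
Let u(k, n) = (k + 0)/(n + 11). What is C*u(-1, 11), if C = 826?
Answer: -413/11 ≈ -37.545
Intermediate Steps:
u(k, n) = k/(11 + n)
C*u(-1, 11) = 826*(-1/(11 + 11)) = 826*(-1/22) = -413/11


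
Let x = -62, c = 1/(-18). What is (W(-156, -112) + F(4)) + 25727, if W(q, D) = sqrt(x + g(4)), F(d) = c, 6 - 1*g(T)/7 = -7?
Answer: 463085/18 + sqrt(29) ≈ 25732.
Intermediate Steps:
c = -1/18 ≈ -0.055556
g(T) = 91 (g(T) = 42 - 7*(-7) = 42 + 49 = 91)
F(d) = -1/18
W(q, D) = sqrt(29) (W(q, D) = sqrt(-62 + 91) = sqrt(29))
(W(-156, -112) + F(4)) + 25727 = (sqrt(29) - 1/18) + 25727 = (-1/18 + sqrt(29)) + 25727 = 463085/18 + sqrt(29)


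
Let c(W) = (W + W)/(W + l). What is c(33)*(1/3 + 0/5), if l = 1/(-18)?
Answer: 396/593 ≈ 0.66779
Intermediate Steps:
l = -1/18 ≈ -0.055556
c(W) = 2*W/(-1/18 + W) (c(W) = (W + W)/(W - 1/18) = (2*W)/(-1/18 + W) = 2*W/(-1/18 + W))
c(33)*(1/3 + 0/5) = (36*33/(-1 + 18*33))*(1/3 + 0/5) = (36*33/(-1 + 594))*(1*(⅓) + 0*(⅕)) = (36*33/593)*(⅓ + 0) = (36*33*(1/593))*(⅓) = (1188/593)*(⅓) = 396/593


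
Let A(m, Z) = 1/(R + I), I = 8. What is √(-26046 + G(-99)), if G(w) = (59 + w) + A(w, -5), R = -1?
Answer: 3*I*√142023/7 ≈ 161.51*I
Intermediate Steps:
A(m, Z) = ⅐ (A(m, Z) = 1/(-1 + 8) = 1/7 = ⅐)
G(w) = 414/7 + w (G(w) = (59 + w) + ⅐ = 414/7 + w)
√(-26046 + G(-99)) = √(-26046 + (414/7 - 99)) = √(-26046 - 279/7) = √(-182601/7) = 3*I*√142023/7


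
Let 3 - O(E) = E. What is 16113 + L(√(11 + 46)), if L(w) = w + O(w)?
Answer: 16116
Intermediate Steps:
O(E) = 3 - E
L(w) = 3 (L(w) = w + (3 - w) = 3)
16113 + L(√(11 + 46)) = 16113 + 3 = 16116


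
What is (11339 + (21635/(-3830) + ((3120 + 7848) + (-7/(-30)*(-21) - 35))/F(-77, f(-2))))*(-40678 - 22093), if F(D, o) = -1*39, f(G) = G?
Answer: -17272570967397/24895 ≈ -6.9382e+8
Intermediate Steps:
F(D, o) = -39
(11339 + (21635/(-3830) + ((3120 + 7848) + (-7/(-30)*(-21) - 35))/F(-77, f(-2))))*(-40678 - 22093) = (11339 + (21635/(-3830) + ((3120 + 7848) + (-7/(-30)*(-21) - 35))/(-39)))*(-40678 - 22093) = (11339 + (21635*(-1/3830) + (10968 + (-7*(-1/30)*(-21) - 35))*(-1/39)))*(-62771) = (11339 + (-4327/766 + (10968 + ((7/30)*(-21) - 35))*(-1/39)))*(-62771) = (11339 + (-4327/766 + (10968 + (-49/10 - 35))*(-1/39)))*(-62771) = (11339 + (-4327/766 + (10968 - 399/10)*(-1/39)))*(-62771) = (11339 + (-4327/766 + (109281/10)*(-1/39)))*(-62771) = (11339 + (-4327/766 - 36427/130))*(-62771) = (11339 - 7116398/24895)*(-62771) = (275168007/24895)*(-62771) = -17272570967397/24895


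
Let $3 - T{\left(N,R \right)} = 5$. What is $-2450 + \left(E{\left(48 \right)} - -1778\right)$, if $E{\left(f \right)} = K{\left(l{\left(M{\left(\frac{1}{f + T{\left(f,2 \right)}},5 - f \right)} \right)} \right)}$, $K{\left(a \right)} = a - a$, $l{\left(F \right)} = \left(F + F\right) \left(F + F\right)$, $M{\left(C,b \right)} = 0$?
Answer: $-672$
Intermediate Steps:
$T{\left(N,R \right)} = -2$ ($T{\left(N,R \right)} = 3 - 5 = -2$)
$l{\left(F \right)} = 4 F^{2}$ ($l{\left(F \right)} = 2 F 2 F = 4 F^{2}$)
$K{\left(a \right)} = 0$
$E{\left(f \right)} = 0$
$-2450 + \left(E{\left(48 \right)} - -1778\right) = -2450 + \left(0 - -1778\right) = -2450 + \left(0 + 1778\right) = -2450 + 1778 = -672$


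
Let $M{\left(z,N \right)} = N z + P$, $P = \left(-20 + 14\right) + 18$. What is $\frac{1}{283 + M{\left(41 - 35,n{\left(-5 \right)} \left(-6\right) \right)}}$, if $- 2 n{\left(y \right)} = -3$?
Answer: $\frac{1}{241} \approx 0.0041494$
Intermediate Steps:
$n{\left(y \right)} = \frac{3}{2}$ ($n{\left(y \right)} = \left(- \frac{1}{2}\right) \left(-3\right) = \frac{3}{2}$)
$P = 12$ ($P = -6 + 18 = 12$)
$M{\left(z,N \right)} = 12 + N z$ ($M{\left(z,N \right)} = N z + 12 = 12 + N z$)
$\frac{1}{283 + M{\left(41 - 35,n{\left(-5 \right)} \left(-6\right) \right)}} = \frac{1}{283 + \left(12 + \frac{3}{2} \left(-6\right) \left(41 - 35\right)\right)} = \frac{1}{283 + \left(12 - 54\right)} = \frac{1}{283 - 42} = \frac{1}{241}$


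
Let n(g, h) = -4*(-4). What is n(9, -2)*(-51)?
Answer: -816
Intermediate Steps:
n(g, h) = 16
n(9, -2)*(-51) = 16*(-51) = -816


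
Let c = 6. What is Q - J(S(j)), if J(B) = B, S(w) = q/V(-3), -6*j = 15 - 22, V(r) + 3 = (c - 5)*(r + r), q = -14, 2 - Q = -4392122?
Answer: 39529102/9 ≈ 4.3921e+6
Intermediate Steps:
Q = 4392124 (Q = 2 - 1*(-4392122) = 2 + 4392122 = 4392124)
V(r) = -3 + 2*r (V(r) = -3 + (6 - 5)*(r + r) = -3 + 1*(2*r) = -3 + 2*r)
j = 7/6 (j = -(15 - 22)/6 = -⅙*(-7) = 7/6 ≈ 1.1667)
S(w) = 14/9 (S(w) = -14/(-3 + 2*(-3)) = -14/(-3 - 6) = -14/(-9) = -14*(-⅑) = 14/9)
Q - J(S(j)) = 4392124 - 1*14/9 = 4392124 - 14/9 = 39529102/9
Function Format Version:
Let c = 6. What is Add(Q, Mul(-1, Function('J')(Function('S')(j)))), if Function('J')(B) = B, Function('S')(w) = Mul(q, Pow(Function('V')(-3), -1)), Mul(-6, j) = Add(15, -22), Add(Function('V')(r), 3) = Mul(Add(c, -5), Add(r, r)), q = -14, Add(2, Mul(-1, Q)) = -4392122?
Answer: Rational(39529102, 9) ≈ 4.3921e+6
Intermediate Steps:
Q = 4392124 (Q = Add(2, Mul(-1, -4392122)) = Add(2, 4392122) = 4392124)
Function('V')(r) = Add(-3, Mul(2, r)) (Function('V')(r) = Add(-3, Mul(Add(6, -5), Add(r, r))) = Add(-3, Mul(1, Mul(2, r))) = Add(-3, Mul(2, r)))
j = Rational(7, 6) (j = Mul(Rational(-1, 6), Add(15, -22)) = Mul(Rational(-1, 6), -7) = Rational(7, 6) ≈ 1.1667)
Function('S')(w) = Rational(14, 9) (Function('S')(w) = Mul(-14, Pow(Add(-3, Mul(2, -3)), -1)) = Mul(-14, Pow(Add(-3, -6), -1)) = Mul(-14, Pow(-9, -1)) = Mul(-14, Rational(-1, 9)) = Rational(14, 9))
Add(Q, Mul(-1, Function('J')(Function('S')(j)))) = Add(4392124, Mul(-1, Rational(14, 9))) = Add(4392124, Rational(-14, 9)) = Rational(39529102, 9)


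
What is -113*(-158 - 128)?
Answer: 32318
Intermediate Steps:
-113*(-158 - 128) = -113*(-286) = 32318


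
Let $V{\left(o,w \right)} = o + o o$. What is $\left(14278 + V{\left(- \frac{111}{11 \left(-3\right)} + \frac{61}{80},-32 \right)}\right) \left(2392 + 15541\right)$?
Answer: $\frac{198576818941053}{774400} \approx 2.5643 \cdot 10^{8}$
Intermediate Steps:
$V{\left(o,w \right)} = o + o^{2}$
$\left(14278 + V{\left(- \frac{111}{11 \left(-3\right)} + \frac{61}{80},-32 \right)}\right) \left(2392 + 15541\right) = \left(14278 + \left(- \frac{111}{11 \left(-3\right)} + \frac{61}{80}\right) \left(1 + \left(- \frac{111}{11 \left(-3\right)} + \frac{61}{80}\right)\right)\right) \left(2392 + 15541\right) = \left(14278 + \left(- \frac{111}{-33} + 61 \cdot \frac{1}{80}\right) \left(1 + \left(- \frac{111}{-33} + 61 \cdot \frac{1}{80}\right)\right)\right) 17933 = \left(14278 + \left(\left(-111\right) \left(- \frac{1}{33}\right) + \frac{61}{80}\right) \left(1 + \left(\left(-111\right) \left(- \frac{1}{33}\right) + \frac{61}{80}\right)\right)\right) 17933 = \left(14278 + \left(\frac{37}{11} + \frac{61}{80}\right) \left(1 + \left(\frac{37}{11} + \frac{61}{80}\right)\right)\right) 17933 = \left(14278 + \frac{3631 \left(1 + \frac{3631}{880}\right)}{880}\right) 17933 = \left(14278 + \frac{3631}{880} \cdot \frac{4511}{880}\right) 17933 = \left(14278 + \frac{16379441}{774400}\right) 17933 = \frac{11073262641}{774400} \cdot 17933 = \frac{198576818941053}{774400}$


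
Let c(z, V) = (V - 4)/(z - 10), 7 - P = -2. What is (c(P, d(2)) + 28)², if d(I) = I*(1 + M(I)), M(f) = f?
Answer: 676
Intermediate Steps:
P = 9 (P = 7 - 1*(-2) = 7 + 2 = 9)
d(I) = I*(1 + I)
c(z, V) = (-4 + V)/(-10 + z)
(c(P, d(2)) + 28)² = ((-4 + 2*(1 + 2))/(-10 + 9) + 28)² = ((-4 + 2*3)/(-1) + 28)² = (-(-4 + 6) + 28)² = (-1*2 + 28)² = (-2 + 28)² = 26² = 676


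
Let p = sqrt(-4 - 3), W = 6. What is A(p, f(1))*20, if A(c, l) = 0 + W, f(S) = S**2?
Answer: 120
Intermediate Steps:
p = I*sqrt(7) (p = sqrt(-7) = I*sqrt(7) ≈ 2.6458*I)
A(c, l) = 6 (A(c, l) = 0 + 6 = 6)
A(p, f(1))*20 = 6*20 = 120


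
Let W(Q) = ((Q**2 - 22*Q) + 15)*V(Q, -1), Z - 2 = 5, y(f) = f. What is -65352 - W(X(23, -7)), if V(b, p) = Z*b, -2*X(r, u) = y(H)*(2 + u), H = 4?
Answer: -58002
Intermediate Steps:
Z = 7 (Z = 2 + 5 = 7)
X(r, u) = -4 - 2*u (X(r, u) = -2*(2 + u) = -(8 + 4*u)/2 = -4 - 2*u)
V(b, p) = 7*b
W(Q) = 7*Q*(15 + Q**2 - 22*Q) (W(Q) = ((Q**2 - 22*Q) + 15)*(7*Q) = (15 + Q**2 - 22*Q)*(7*Q) = 7*Q*(15 + Q**2 - 22*Q))
-65352 - W(X(23, -7)) = -65352 - 7*(-4 - 2*(-7))*(15 + (-4 - 2*(-7))**2 - 22*(-4 - 2*(-7))) = -65352 - 7*(-4 + 14)*(15 + (-4 + 14)**2 - 22*(-4 + 14)) = -65352 - 7*10*(15 + 10**2 - 22*10) = -65352 - 7*10*(15 + 100 - 220) = -65352 - 7*10*(-105) = -65352 - 1*(-7350) = -65352 + 7350 = -58002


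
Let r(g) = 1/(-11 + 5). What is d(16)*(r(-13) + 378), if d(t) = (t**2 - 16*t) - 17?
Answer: -38539/6 ≈ -6423.2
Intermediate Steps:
d(t) = -17 + t**2 - 16*t
r(g) = -1/6 (r(g) = 1/(-6) = -1/6)
d(16)*(r(-13) + 378) = (-17 + 16**2 - 16*16)*(-1/6 + 378) = (-17 + 256 - 256)*(2267/6) = -17*2267/6 = -38539/6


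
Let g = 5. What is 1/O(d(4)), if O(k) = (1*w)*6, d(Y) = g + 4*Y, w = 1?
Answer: ⅙ ≈ 0.16667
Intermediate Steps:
d(Y) = 5 + 4*Y
O(k) = 6 (O(k) = (1*1)*6 = 1*6 = 6)
1/O(d(4)) = 1/6 = ⅙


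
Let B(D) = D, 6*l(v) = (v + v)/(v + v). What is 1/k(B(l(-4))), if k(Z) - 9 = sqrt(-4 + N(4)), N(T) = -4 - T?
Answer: 3/31 - 2*I*sqrt(3)/93 ≈ 0.096774 - 0.037248*I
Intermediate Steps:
l(v) = 1/6 (l(v) = ((v + v)/(v + v))/6 = ((2*v)/((2*v)))/6 = ((2*v)*(1/(2*v)))/6 = (1/6)*1 = 1/6)
k(Z) = 9 + 2*I*sqrt(3) (k(Z) = 9 + sqrt(-4 + (-4 - 1*4)) = 9 + sqrt(-4 + (-4 - 4)) = 9 + sqrt(-4 - 8) = 9 + sqrt(-12) = 9 + 2*I*sqrt(3))
1/k(B(l(-4))) = 1/(9 + 2*I*sqrt(3))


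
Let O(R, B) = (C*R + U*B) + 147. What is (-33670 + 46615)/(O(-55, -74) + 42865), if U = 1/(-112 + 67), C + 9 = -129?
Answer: 582525/2277164 ≈ 0.25581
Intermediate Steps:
C = -138 (C = -9 - 129 = -138)
U = -1/45 (U = 1/(-45) = -1/45 ≈ -0.022222)
O(R, B) = 147 - 138*R - B/45 (O(R, B) = (-138*R - B/45) + 147 = 147 - 138*R - B/45)
(-33670 + 46615)/(O(-55, -74) + 42865) = (-33670 + 46615)/((147 - 138*(-55) - 1/45*(-74)) + 42865) = 12945/((147 + 7590 + 74/45) + 42865) = 12945/(348239/45 + 42865) = 12945/(2277164/45) = 12945*(45/2277164) = 582525/2277164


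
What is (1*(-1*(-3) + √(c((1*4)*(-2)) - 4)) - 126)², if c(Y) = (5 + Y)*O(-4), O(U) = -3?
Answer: (123 - √5)² ≈ 14584.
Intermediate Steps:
c(Y) = -15 - 3*Y (c(Y) = (5 + Y)*(-3) = -15 - 3*Y)
(1*(-1*(-3) + √(c((1*4)*(-2)) - 4)) - 126)² = (1*(-1*(-3) + √((-15 - 3*1*4*(-2)) - 4)) - 126)² = (1*(3 + √((-15 - 12*(-2)) - 4)) - 126)² = (1*(3 + √((-15 - 3*(-8)) - 4)) - 126)² = (1*(3 + √((-15 + 24) - 4)) - 126)² = (1*(3 + √(9 - 4)) - 126)² = (1*(3 + √5) - 126)² = ((3 + √5) - 126)² = (-123 + √5)²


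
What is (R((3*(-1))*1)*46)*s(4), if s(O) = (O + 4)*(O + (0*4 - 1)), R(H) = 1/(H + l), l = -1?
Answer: -276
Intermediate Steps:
R(H) = 1/(-1 + H) (R(H) = 1/(H - 1) = 1/(-1 + H))
s(O) = (-1 + O)*(4 + O) (s(O) = (4 + O)*(O + (0 - 1)) = (4 + O)*(O - 1) = (4 + O)*(-1 + O) = (-1 + O)*(4 + O))
(R((3*(-1))*1)*46)*s(4) = (46/(-1 + (3*(-1))*1))*(-4 + 4**2 + 3*4) = (46/(-1 - 3*1))*(-4 + 16 + 12) = (46/(-1 - 3))*24 = (46/(-4))*24 = -1/4*46*24 = -23/2*24 = -276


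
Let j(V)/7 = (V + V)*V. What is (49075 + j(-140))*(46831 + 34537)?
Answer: 26320513800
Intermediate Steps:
j(V) = 14*V**2 (j(V) = 7*((V + V)*V) = 7*((2*V)*V) = 7*(2*V**2) = 14*V**2)
(49075 + j(-140))*(46831 + 34537) = (49075 + 14*(-140)**2)*(46831 + 34537) = (49075 + 14*19600)*81368 = (49075 + 274400)*81368 = 323475*81368 = 26320513800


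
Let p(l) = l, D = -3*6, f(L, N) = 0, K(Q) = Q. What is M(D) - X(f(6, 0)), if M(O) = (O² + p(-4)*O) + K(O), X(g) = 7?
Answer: 371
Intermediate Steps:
D = -18
M(O) = O² - 3*O (M(O) = (O² - 4*O) + O = O² - 3*O)
M(D) - X(f(6, 0)) = -18*(-3 - 18) - 1*7 = -18*(-21) - 7 = 378 - 7 = 371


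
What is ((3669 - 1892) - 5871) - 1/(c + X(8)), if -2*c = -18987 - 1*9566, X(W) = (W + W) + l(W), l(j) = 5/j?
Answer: -468128438/114345 ≈ -4094.0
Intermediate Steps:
X(W) = 2*W + 5/W (X(W) = (W + W) + 5/W = 2*W + 5/W)
c = 28553/2 (c = -(-18987 - 1*9566)/2 = -(-18987 - 9566)/2 = -1/2*(-28553) = 28553/2 ≈ 14277.)
((3669 - 1892) - 5871) - 1/(c + X(8)) = ((3669 - 1892) - 5871) - 1/(28553/2 + (2*8 + 5/8)) = (1777 - 5871) - 1/(28553/2 + (16 + 5*(1/8))) = -4094 - 1/(28553/2 + (16 + 5/8)) = -4094 - 1/(28553/2 + 133/8) = -4094 - 1/114345/8 = -4094 - 1*8/114345 = -4094 - 8/114345 = -468128438/114345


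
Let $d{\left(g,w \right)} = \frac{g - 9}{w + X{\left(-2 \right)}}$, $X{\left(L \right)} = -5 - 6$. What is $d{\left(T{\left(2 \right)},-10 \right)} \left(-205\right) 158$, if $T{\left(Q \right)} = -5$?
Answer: $- \frac{64780}{3} \approx -21593.0$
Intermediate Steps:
$X{\left(L \right)} = -11$ ($X{\left(L \right)} = -5 - 6 = -11$)
$d{\left(g,w \right)} = \frac{-9 + g}{-11 + w}$ ($d{\left(g,w \right)} = \frac{g - 9}{w - 11} = \frac{-9 + g}{-11 + w}$)
$d{\left(T{\left(2 \right)},-10 \right)} \left(-205\right) 158 = \frac{-9 - 5}{-11 - 10} \left(-205\right) 158 = \frac{1}{-21} \left(-14\right) \left(-205\right) 158 = \left(- \frac{1}{21}\right) \left(-14\right) \left(-205\right) 158 = \frac{2}{3} \left(-205\right) 158 = \left(- \frac{410}{3}\right) 158 = - \frac{64780}{3}$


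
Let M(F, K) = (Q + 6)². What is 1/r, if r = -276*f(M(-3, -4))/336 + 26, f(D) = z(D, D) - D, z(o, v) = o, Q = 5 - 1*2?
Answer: 1/26 ≈ 0.038462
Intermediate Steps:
Q = 3 (Q = 5 - 2 = 3)
M(F, K) = 81 (M(F, K) = (3 + 6)² = 9² = 81)
f(D) = 0 (f(D) = D - D = 0)
r = 26 (r = -0/336 + 26 = -276*0 + 26 = 0 + 26 = 26)
1/r = 1/26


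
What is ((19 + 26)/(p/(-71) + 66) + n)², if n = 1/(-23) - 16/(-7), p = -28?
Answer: 4911316390201/576011174116 ≈ 8.5264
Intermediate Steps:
n = 361/161 (n = 1*(-1/23) - 16*(-⅐) = -1/23 + 16/7 = 361/161 ≈ 2.2422)
((19 + 26)/(p/(-71) + 66) + n)² = ((19 + 26)/(-28/(-71) + 66) + 361/161)² = (45/(-28*(-1/71) + 66) + 361/161)² = (45/(28/71 + 66) + 361/161)² = (45/(4714/71) + 361/161)² = (45*(71/4714) + 361/161)² = (3195/4714 + 361/161)² = (2216149/758954)² = 4911316390201/576011174116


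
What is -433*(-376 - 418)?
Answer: 343802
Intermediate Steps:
-433*(-376 - 418) = -433*(-794) = 343802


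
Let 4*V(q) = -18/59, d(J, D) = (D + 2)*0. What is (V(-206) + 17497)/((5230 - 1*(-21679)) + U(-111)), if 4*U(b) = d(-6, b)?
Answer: 2064637/3175262 ≈ 0.65023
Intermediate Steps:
d(J, D) = 0 (d(J, D) = (2 + D)*0 = 0)
U(b) = 0 (U(b) = (1/4)*0 = 0)
V(q) = -9/118 (V(q) = (-18/59)/4 = (-18*1/59)/4 = (1/4)*(-18/59) = -9/118)
(V(-206) + 17497)/((5230 - 1*(-21679)) + U(-111)) = (-9/118 + 17497)/((5230 - 1*(-21679)) + 0) = 2064637/(118*((5230 + 21679) + 0)) = 2064637/(118*(26909 + 0)) = (2064637/118)/26909 = (2064637/118)*(1/26909) = 2064637/3175262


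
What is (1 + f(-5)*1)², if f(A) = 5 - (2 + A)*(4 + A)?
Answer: 9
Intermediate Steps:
f(A) = 5 - (2 + A)*(4 + A)
(1 + f(-5)*1)² = (1 + (-3 - 1*(-5)² - 6*(-5))*1)² = (1 + (-3 - 1*25 + 30)*1)² = (1 + (-3 - 25 + 30)*1)² = (1 + 2*1)² = (1 + 2)² = 3² = 9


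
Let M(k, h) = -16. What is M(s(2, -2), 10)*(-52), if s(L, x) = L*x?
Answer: 832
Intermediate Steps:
M(s(2, -2), 10)*(-52) = -16*(-52) = 832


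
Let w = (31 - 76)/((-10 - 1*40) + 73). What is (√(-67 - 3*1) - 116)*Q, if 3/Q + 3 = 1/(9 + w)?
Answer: 56376/463 - 486*I*√70/463 ≈ 121.76 - 8.7822*I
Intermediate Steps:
w = -45/23 (w = -45/((-10 - 40) + 73) = -45/(-50 + 73) = -45/23 ≈ -1.9565)
Q = -486/463 (Q = 3/(-3 + 1/(9 - 45/23)) = 3/(-3 + 1/(162/23)) = 3/(-3 + 23/162) = 3/(-463/162) = 3*(-162/463) = -486/463 ≈ -1.0497)
(√(-67 - 3*1) - 116)*Q = (√(-67 - 3*1) - 116)*(-486/463) = (√(-67 - 3) - 116)*(-486/463) = (√(-70) - 116)*(-486/463) = (I*√70 - 116)*(-486/463) = (-116 + I*√70)*(-486/463) = 56376/463 - 486*I*√70/463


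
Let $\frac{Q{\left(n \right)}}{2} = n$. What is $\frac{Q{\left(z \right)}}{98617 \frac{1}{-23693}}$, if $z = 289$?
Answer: $- \frac{805562}{5801} \approx -138.87$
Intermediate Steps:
$Q{\left(n \right)} = 2 n$
$\frac{Q{\left(z \right)}}{98617 \frac{1}{-23693}} = \frac{2 \cdot 289}{98617 \frac{1}{-23693}} = \frac{578}{98617 \left(- \frac{1}{23693}\right)} = \frac{578}{- \frac{98617}{23693}} = 578 \left(- \frac{23693}{98617}\right) = - \frac{805562}{5801}$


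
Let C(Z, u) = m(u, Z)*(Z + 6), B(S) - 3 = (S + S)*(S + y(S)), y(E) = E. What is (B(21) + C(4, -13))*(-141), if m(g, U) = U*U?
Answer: -271707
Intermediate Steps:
m(g, U) = U²
B(S) = 3 + 4*S² (B(S) = 3 + (S + S)*(S + S) = 3 + (2*S)*(2*S) = 3 + 4*S²)
C(Z, u) = Z²*(6 + Z) (C(Z, u) = Z²*(Z + 6) = Z²*(6 + Z))
(B(21) + C(4, -13))*(-141) = ((3 + 4*21²) + 4²*(6 + 4))*(-141) = ((3 + 4*441) + 16*10)*(-141) = ((3 + 1764) + 160)*(-141) = (1767 + 160)*(-141) = 1927*(-141) = -271707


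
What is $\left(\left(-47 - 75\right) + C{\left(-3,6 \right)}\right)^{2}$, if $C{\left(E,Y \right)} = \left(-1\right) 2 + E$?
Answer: $16129$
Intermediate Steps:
$C{\left(E,Y \right)} = -2 + E$
$\left(\left(-47 - 75\right) + C{\left(-3,6 \right)}\right)^{2} = \left(\left(-47 - 75\right) - 5\right)^{2} = \left(-122 - 5\right)^{2} = \left(-127\right)^{2} = 16129$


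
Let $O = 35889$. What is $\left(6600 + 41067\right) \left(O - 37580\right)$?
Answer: $-80604897$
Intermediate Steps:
$\left(6600 + 41067\right) \left(O - 37580\right) = \left(6600 + 41067\right) \left(35889 - 37580\right) = 47667 \left(-1691\right) = -80604897$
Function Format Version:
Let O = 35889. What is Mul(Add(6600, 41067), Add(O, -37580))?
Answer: -80604897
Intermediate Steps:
Mul(Add(6600, 41067), Add(O, -37580)) = Mul(Add(6600, 41067), Add(35889, -37580)) = Mul(47667, -1691) = -80604897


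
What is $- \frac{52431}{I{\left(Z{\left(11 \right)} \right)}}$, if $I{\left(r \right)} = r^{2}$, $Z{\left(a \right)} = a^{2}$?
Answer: $- \frac{52431}{14641} \approx -3.5811$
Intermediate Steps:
$- \frac{52431}{I{\left(Z{\left(11 \right)} \right)}} = - \frac{52431}{\left(11^{2}\right)^{2}} = - \frac{52431}{121^{2}} = - \frac{52431}{14641}$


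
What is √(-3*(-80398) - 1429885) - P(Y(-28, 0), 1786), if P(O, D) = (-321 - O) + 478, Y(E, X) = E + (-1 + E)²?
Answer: 656 + 7*I*√24259 ≈ 656.0 + 1090.3*I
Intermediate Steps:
P(O, D) = 157 - O
√(-3*(-80398) - 1429885) - P(Y(-28, 0), 1786) = √(-3*(-80398) - 1429885) - (157 - (-28 + (-1 - 28)²)) = √(241194 - 1429885) - (157 - (-28 + (-29)²)) = √(-1188691) - (157 - (-28 + 841)) = 7*I*√24259 - (157 - 1*813) = 7*I*√24259 - (157 - 813) = 7*I*√24259 - 1*(-656) = 7*I*√24259 + 656 = 656 + 7*I*√24259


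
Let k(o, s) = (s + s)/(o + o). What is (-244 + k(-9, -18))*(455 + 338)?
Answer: -191906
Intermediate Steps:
k(o, s) = s/o (k(o, s) = (2*s)/((2*o)) = (2*s)*(1/(2*o)) = s/o)
(-244 + k(-9, -18))*(455 + 338) = (-244 - 18/(-9))*(455 + 338) = (-244 - 18*(-1/9))*793 = (-244 + 2)*793 = -242*793 = -191906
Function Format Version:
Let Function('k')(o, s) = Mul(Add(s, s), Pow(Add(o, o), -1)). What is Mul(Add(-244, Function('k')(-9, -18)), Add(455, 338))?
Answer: -191906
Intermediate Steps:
Function('k')(o, s) = Mul(s, Pow(o, -1)) (Function('k')(o, s) = Mul(Mul(2, s), Pow(Mul(2, o), -1)) = Mul(Mul(2, s), Mul(Rational(1, 2), Pow(o, -1))) = Mul(s, Pow(o, -1)))
Mul(Add(-244, Function('k')(-9, -18)), Add(455, 338)) = Mul(Add(-244, Mul(-18, Pow(-9, -1))), Add(455, 338)) = Mul(Add(-244, Mul(-18, Rational(-1, 9))), 793) = Mul(Add(-244, 2), 793) = Mul(-242, 793) = -191906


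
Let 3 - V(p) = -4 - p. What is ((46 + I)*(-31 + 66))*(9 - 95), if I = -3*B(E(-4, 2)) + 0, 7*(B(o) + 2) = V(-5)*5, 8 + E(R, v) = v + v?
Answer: -143620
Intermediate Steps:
E(R, v) = -8 + 2*v (E(R, v) = -8 + (v + v) = -8 + 2*v)
V(p) = 7 + p (V(p) = 3 - (-4 - p) = 3 + (4 + p) = 7 + p)
B(o) = -4/7 (B(o) = -2 + ((7 - 5)*5)/7 = -2 + (2*5)/7 = -2 + (1/7)*10 = -2 + 10/7 = -4/7)
I = 12/7 (I = -3*(-4/7) + 0 = 12/7 + 0 = 12/7 ≈ 1.7143)
((46 + I)*(-31 + 66))*(9 - 95) = ((46 + 12/7)*(-31 + 66))*(9 - 95) = ((334/7)*35)*(-86) = 1670*(-86) = -143620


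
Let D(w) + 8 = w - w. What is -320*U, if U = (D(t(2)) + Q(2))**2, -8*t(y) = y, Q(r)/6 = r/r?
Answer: -1280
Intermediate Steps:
Q(r) = 6 (Q(r) = 6*(r/r) = 6*1 = 6)
t(y) = -y/8
D(w) = -8 (D(w) = -8 + (w - w) = -8 + 0 = -8)
U = 4 (U = (-8 + 6)**2 = (-2)**2 = 4)
-320*U = -320*4 = -1280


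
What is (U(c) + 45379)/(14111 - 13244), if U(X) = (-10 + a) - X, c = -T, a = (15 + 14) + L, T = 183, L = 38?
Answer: 45619/867 ≈ 52.617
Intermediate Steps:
a = 67 (a = (15 + 14) + 38 = 29 + 38 = 67)
c = -183 (c = -1*183 = -183)
U(X) = 57 - X (U(X) = (-10 + 67) - X = 57 - X)
(U(c) + 45379)/(14111 - 13244) = ((57 - 1*(-183)) + 45379)/(14111 - 13244) = ((57 + 183) + 45379)/867 = (240 + 45379)*(1/867) = 45619*(1/867) = 45619/867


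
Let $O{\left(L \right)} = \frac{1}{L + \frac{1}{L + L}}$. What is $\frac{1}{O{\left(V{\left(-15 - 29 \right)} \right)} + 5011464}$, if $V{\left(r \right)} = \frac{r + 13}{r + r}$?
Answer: $\frac{4833}{24220408240} \approx 1.9954 \cdot 10^{-7}$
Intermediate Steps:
$V{\left(r \right)} = \frac{13 + r}{2 r}$
$O{\left(L \right)} = \frac{1}{L + \frac{1}{2 L}}$
$\frac{1}{O{\left(V{\left(-15 - 29 \right)} \right)} + 5011464} = \frac{1}{\frac{2 \frac{13 - 44}{2 \left(-15 - 29\right)}}{1 + 2 \left(\frac{13 - 44}{2 \left(-15 - 29\right)}\right)^{2}} + 5011464} = \frac{1}{\frac{2 \frac{13 - 44}{2 \left(-44\right)}}{1 + 2 \left(\frac{13 - 44}{2 \left(-44\right)}\right)^{2}} + 5011464} = \frac{1}{\frac{2 \cdot \frac{1}{2} \left(- \frac{1}{44}\right) \left(-31\right)}{1 + 2 \left(\frac{1}{2} \left(- \frac{1}{44}\right) \left(-31\right)\right)^{2}} + 5011464} = \frac{1}{2 \cdot \frac{31}{88} \frac{1}{1 + 2 \left(\frac{31}{88}\right)^{2}} + 5011464} = \frac{1}{2 \cdot \frac{31}{88} \frac{1}{1 + 2 \cdot \frac{961}{7744}} + 5011464} = \frac{1}{2 \cdot \frac{31}{88} \frac{1}{1 + \frac{961}{3872}} + 5011464} = \frac{1}{2 \cdot \frac{31}{88} \frac{1}{\frac{4833}{3872}} + 5011464} = \frac{1}{2 \cdot \frac{31}{88} \cdot \frac{3872}{4833} + 5011464} = \frac{1}{\frac{2728}{4833} + 5011464} = \frac{1}{\frac{24220408240}{4833}} = \frac{4833}{24220408240}$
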